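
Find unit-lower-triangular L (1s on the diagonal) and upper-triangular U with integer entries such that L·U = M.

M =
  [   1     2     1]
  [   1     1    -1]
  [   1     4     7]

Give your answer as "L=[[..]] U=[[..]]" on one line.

L=[[1,0,0],[1,1,0],[1,-2,1]] U=[[1,2,1],[0,-1,-2],[0,0,2]]

  row1 -= 1·row0 → [0,-1,-2]
  row2 -= 1·row0 → [0,2,6]
  row2 -= -2·row1 → [0,0,2]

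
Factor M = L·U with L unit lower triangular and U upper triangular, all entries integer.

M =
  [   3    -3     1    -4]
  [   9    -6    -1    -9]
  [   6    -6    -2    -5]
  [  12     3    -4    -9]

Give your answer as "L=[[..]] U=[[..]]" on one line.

L=[[1,0,0,0],[3,1,0,0],[2,0,1,0],[4,5,-3,1]] U=[[3,-3,1,-4],[0,3,-4,3],[0,0,-4,3],[0,0,0,1]]

  r1 -= 3·r0 → [0,3,-4,3]
  r2 -= 2·r0 → [0,0,-4,3]
  r3 -= 4·r0 → [0,15,-8,7]
  r2 -= 0·r1 → [0,0,-4,3]
  r3 -= 5·r1 → [0,0,12,-8]
  r3 -= -3·r2 → [0,0,0,1]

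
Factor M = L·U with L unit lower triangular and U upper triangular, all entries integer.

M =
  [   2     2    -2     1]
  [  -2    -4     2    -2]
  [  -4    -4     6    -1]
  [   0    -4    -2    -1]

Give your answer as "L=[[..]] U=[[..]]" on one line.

  R1 -= -1·R0 → [0,-2,0,-1]
  R2 -= -2·R0 → [0,0,2,1]
  R3 -= 0·R0 → [0,-4,-2,-1]
  R2 -= 0·R1 → [0,0,2,1]
  R3 -= 2·R1 → [0,0,-2,1]
  R3 -= -1·R2 → [0,0,0,2]

L=[[1,0,0,0],[-1,1,0,0],[-2,0,1,0],[0,2,-1,1]] U=[[2,2,-2,1],[0,-2,0,-1],[0,0,2,1],[0,0,0,2]]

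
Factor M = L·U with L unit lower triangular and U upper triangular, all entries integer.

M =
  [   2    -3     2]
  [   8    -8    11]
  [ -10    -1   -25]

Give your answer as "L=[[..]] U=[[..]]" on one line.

  row1 -= 4·row0 → [0,4,3]
  row2 -= -5·row0 → [0,-16,-15]
  row2 -= -4·row1 → [0,0,-3]

L=[[1,0,0],[4,1,0],[-5,-4,1]] U=[[2,-3,2],[0,4,3],[0,0,-3]]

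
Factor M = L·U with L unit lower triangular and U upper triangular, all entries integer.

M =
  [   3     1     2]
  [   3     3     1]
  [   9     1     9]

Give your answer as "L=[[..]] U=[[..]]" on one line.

  R1 -= 1·R0 → [0,2,-1]
  R2 -= 3·R0 → [0,-2,3]
  R2 -= -1·R1 → [0,0,2]

L=[[1,0,0],[1,1,0],[3,-1,1]] U=[[3,1,2],[0,2,-1],[0,0,2]]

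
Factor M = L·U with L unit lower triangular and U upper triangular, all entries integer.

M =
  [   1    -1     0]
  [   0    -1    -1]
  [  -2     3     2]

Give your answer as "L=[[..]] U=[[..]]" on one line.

  R1 -= 0·R0 → [0,-1,-1]
  R2 -= -2·R0 → [0,1,2]
  R2 -= -1·R1 → [0,0,1]

L=[[1,0,0],[0,1,0],[-2,-1,1]] U=[[1,-1,0],[0,-1,-1],[0,0,1]]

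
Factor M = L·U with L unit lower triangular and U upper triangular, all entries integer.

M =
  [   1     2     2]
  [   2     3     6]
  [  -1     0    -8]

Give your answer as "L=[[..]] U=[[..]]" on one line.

L=[[1,0,0],[2,1,0],[-1,-2,1]] U=[[1,2,2],[0,-1,2],[0,0,-2]]

  r1 -= 2·r0 → [0,-1,2]
  r2 -= -1·r0 → [0,2,-6]
  r2 -= -2·r1 → [0,0,-2]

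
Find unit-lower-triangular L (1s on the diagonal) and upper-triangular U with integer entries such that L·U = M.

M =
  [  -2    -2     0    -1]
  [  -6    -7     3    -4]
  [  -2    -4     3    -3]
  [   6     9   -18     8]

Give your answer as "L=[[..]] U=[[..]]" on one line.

L=[[1,0,0,0],[3,1,0,0],[1,2,1,0],[-3,-3,3,1]] U=[[-2,-2,0,-1],[0,-1,3,-1],[0,0,-3,0],[0,0,0,2]]

  row1 -= 3·row0 → [0,-1,3,-1]
  row2 -= 1·row0 → [0,-2,3,-2]
  row3 -= -3·row0 → [0,3,-18,5]
  row2 -= 2·row1 → [0,0,-3,0]
  row3 -= -3·row1 → [0,0,-9,2]
  row3 -= 3·row2 → [0,0,0,2]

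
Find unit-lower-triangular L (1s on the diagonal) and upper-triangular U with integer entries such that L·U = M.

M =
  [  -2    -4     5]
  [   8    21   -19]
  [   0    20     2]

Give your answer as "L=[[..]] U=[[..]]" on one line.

  R1 -= -4·R0 → [0,5,1]
  R2 -= 0·R0 → [0,20,2]
  R2 -= 4·R1 → [0,0,-2]

L=[[1,0,0],[-4,1,0],[0,4,1]] U=[[-2,-4,5],[0,5,1],[0,0,-2]]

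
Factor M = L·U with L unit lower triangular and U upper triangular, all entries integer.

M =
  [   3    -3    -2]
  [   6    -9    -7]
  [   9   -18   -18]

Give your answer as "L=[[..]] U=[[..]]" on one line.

L=[[1,0,0],[2,1,0],[3,3,1]] U=[[3,-3,-2],[0,-3,-3],[0,0,-3]]

  r1 -= 2·r0 → [0,-3,-3]
  r2 -= 3·r0 → [0,-9,-12]
  r2 -= 3·r1 → [0,0,-3]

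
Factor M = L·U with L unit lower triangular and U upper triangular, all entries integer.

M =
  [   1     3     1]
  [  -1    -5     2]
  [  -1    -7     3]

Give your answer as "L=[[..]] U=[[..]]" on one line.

L=[[1,0,0],[-1,1,0],[-1,2,1]] U=[[1,3,1],[0,-2,3],[0,0,-2]]

  row1 -= -1·row0 → [0,-2,3]
  row2 -= -1·row0 → [0,-4,4]
  row2 -= 2·row1 → [0,0,-2]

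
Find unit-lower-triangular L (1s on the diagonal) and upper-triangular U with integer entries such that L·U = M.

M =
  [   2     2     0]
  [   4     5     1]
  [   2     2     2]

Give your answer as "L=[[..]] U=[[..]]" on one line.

L=[[1,0,0],[2,1,0],[1,0,1]] U=[[2,2,0],[0,1,1],[0,0,2]]

  R1 -= 2·R0 → [0,1,1]
  R2 -= 1·R0 → [0,0,2]
  R2 -= 0·R1 → [0,0,2]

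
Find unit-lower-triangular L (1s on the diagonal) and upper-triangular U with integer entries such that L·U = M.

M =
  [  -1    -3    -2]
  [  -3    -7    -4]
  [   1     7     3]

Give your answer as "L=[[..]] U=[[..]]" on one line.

L=[[1,0,0],[3,1,0],[-1,2,1]] U=[[-1,-3,-2],[0,2,2],[0,0,-3]]

  r1 -= 3·r0 → [0,2,2]
  r2 -= -1·r0 → [0,4,1]
  r2 -= 2·r1 → [0,0,-3]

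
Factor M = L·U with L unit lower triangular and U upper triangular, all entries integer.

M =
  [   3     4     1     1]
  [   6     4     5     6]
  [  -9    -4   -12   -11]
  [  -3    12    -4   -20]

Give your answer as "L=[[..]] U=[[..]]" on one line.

L=[[1,0,0,0],[2,1,0,0],[-3,-2,1,0],[-1,-4,-3,1]] U=[[3,4,1,1],[0,-4,3,4],[0,0,-3,0],[0,0,0,-3]]

  r1 -= 2·r0 → [0,-4,3,4]
  r2 -= -3·r0 → [0,8,-9,-8]
  r3 -= -1·r0 → [0,16,-3,-19]
  r2 -= -2·r1 → [0,0,-3,0]
  r3 -= -4·r1 → [0,0,9,-3]
  r3 -= -3·r2 → [0,0,0,-3]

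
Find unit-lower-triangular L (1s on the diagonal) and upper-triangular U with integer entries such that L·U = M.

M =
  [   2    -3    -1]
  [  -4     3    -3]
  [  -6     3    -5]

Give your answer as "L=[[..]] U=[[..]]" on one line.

L=[[1,0,0],[-2,1,0],[-3,2,1]] U=[[2,-3,-1],[0,-3,-5],[0,0,2]]

  R1 -= -2·R0 → [0,-3,-5]
  R2 -= -3·R0 → [0,-6,-8]
  R2 -= 2·R1 → [0,0,2]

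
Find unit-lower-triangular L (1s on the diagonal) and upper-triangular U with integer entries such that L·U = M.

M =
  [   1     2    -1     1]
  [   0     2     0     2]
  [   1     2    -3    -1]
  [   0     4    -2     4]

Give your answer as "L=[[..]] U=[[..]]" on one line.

  r1 -= 0·r0 → [0,2,0,2]
  r2 -= 1·r0 → [0,0,-2,-2]
  r3 -= 0·r0 → [0,4,-2,4]
  r2 -= 0·r1 → [0,0,-2,-2]
  r3 -= 2·r1 → [0,0,-2,0]
  r3 -= 1·r2 → [0,0,0,2]

L=[[1,0,0,0],[0,1,0,0],[1,0,1,0],[0,2,1,1]] U=[[1,2,-1,1],[0,2,0,2],[0,0,-2,-2],[0,0,0,2]]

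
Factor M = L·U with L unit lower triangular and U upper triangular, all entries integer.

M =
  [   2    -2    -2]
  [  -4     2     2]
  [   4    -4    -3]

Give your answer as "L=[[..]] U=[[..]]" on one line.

  R1 -= -2·R0 → [0,-2,-2]
  R2 -= 2·R0 → [0,0,1]
  R2 -= 0·R1 → [0,0,1]

L=[[1,0,0],[-2,1,0],[2,0,1]] U=[[2,-2,-2],[0,-2,-2],[0,0,1]]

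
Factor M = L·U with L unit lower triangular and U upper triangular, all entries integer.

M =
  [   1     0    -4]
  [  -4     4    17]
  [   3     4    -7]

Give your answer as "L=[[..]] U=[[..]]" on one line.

L=[[1,0,0],[-4,1,0],[3,1,1]] U=[[1,0,-4],[0,4,1],[0,0,4]]

  R1 -= -4·R0 → [0,4,1]
  R2 -= 3·R0 → [0,4,5]
  R2 -= 1·R1 → [0,0,4]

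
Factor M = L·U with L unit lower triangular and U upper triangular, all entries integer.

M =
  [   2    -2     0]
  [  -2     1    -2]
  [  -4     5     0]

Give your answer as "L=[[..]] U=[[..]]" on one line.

L=[[1,0,0],[-1,1,0],[-2,-1,1]] U=[[2,-2,0],[0,-1,-2],[0,0,-2]]

  row1 -= -1·row0 → [0,-1,-2]
  row2 -= -2·row0 → [0,1,0]
  row2 -= -1·row1 → [0,0,-2]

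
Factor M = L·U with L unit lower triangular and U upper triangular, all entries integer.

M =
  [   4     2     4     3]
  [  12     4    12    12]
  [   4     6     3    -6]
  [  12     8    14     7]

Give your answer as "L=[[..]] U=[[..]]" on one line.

L=[[1,0,0,0],[3,1,0,0],[1,-2,1,0],[3,-1,-2,1]] U=[[4,2,4,3],[0,-2,0,3],[0,0,-1,-3],[0,0,0,-5]]

  row1 -= 3·row0 → [0,-2,0,3]
  row2 -= 1·row0 → [0,4,-1,-9]
  row3 -= 3·row0 → [0,2,2,-2]
  row2 -= -2·row1 → [0,0,-1,-3]
  row3 -= -1·row1 → [0,0,2,1]
  row3 -= -2·row2 → [0,0,0,-5]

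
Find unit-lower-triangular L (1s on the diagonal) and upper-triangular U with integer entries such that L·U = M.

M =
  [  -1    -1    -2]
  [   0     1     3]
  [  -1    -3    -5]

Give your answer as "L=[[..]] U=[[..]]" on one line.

L=[[1,0,0],[0,1,0],[1,-2,1]] U=[[-1,-1,-2],[0,1,3],[0,0,3]]

  row1 -= 0·row0 → [0,1,3]
  row2 -= 1·row0 → [0,-2,-3]
  row2 -= -2·row1 → [0,0,3]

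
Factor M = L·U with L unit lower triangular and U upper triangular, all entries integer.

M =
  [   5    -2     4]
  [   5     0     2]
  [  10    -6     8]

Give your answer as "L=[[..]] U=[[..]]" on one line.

  R1 -= 1·R0 → [0,2,-2]
  R2 -= 2·R0 → [0,-2,0]
  R2 -= -1·R1 → [0,0,-2]

L=[[1,0,0],[1,1,0],[2,-1,1]] U=[[5,-2,4],[0,2,-2],[0,0,-2]]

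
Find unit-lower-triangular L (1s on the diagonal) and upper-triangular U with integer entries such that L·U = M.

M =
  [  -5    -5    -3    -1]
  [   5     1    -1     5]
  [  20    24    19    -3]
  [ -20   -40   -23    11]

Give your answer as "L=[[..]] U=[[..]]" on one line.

  row1 -= -1·row0 → [0,-4,-4,4]
  row2 -= -4·row0 → [0,4,7,-7]
  row3 -= 4·row0 → [0,-20,-11,15]
  row2 -= -1·row1 → [0,0,3,-3]
  row3 -= 5·row1 → [0,0,9,-5]
  row3 -= 3·row2 → [0,0,0,4]

L=[[1,0,0,0],[-1,1,0,0],[-4,-1,1,0],[4,5,3,1]] U=[[-5,-5,-3,-1],[0,-4,-4,4],[0,0,3,-3],[0,0,0,4]]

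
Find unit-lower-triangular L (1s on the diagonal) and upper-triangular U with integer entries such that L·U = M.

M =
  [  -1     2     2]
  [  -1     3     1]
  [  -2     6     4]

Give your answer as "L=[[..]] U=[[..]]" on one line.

  row1 -= 1·row0 → [0,1,-1]
  row2 -= 2·row0 → [0,2,0]
  row2 -= 2·row1 → [0,0,2]

L=[[1,0,0],[1,1,0],[2,2,1]] U=[[-1,2,2],[0,1,-1],[0,0,2]]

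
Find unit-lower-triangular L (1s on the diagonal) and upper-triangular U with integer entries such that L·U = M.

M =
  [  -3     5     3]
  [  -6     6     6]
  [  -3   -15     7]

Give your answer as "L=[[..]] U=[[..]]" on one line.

  R1 -= 2·R0 → [0,-4,0]
  R2 -= 1·R0 → [0,-20,4]
  R2 -= 5·R1 → [0,0,4]

L=[[1,0,0],[2,1,0],[1,5,1]] U=[[-3,5,3],[0,-4,0],[0,0,4]]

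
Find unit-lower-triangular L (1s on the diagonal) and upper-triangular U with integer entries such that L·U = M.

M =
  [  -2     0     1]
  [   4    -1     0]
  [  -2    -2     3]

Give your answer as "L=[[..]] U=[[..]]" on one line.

  R1 -= -2·R0 → [0,-1,2]
  R2 -= 1·R0 → [0,-2,2]
  R2 -= 2·R1 → [0,0,-2]

L=[[1,0,0],[-2,1,0],[1,2,1]] U=[[-2,0,1],[0,-1,2],[0,0,-2]]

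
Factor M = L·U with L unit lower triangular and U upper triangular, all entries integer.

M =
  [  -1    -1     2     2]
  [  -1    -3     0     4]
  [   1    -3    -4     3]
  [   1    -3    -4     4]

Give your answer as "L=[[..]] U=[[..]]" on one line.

  R1 -= 1·R0 → [0,-2,-2,2]
  R2 -= -1·R0 → [0,-4,-2,5]
  R3 -= -1·R0 → [0,-4,-2,6]
  R2 -= 2·R1 → [0,0,2,1]
  R3 -= 2·R1 → [0,0,2,2]
  R3 -= 1·R2 → [0,0,0,1]

L=[[1,0,0,0],[1,1,0,0],[-1,2,1,0],[-1,2,1,1]] U=[[-1,-1,2,2],[0,-2,-2,2],[0,0,2,1],[0,0,0,1]]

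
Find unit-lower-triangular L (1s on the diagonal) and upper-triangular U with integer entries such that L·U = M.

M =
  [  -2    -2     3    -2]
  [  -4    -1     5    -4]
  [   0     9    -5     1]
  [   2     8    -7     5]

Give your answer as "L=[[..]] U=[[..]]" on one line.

  row1 -= 2·row0 → [0,3,-1,0]
  row2 -= 0·row0 → [0,9,-5,1]
  row3 -= -1·row0 → [0,6,-4,3]
  row2 -= 3·row1 → [0,0,-2,1]
  row3 -= 2·row1 → [0,0,-2,3]
  row3 -= 1·row2 → [0,0,0,2]

L=[[1,0,0,0],[2,1,0,0],[0,3,1,0],[-1,2,1,1]] U=[[-2,-2,3,-2],[0,3,-1,0],[0,0,-2,1],[0,0,0,2]]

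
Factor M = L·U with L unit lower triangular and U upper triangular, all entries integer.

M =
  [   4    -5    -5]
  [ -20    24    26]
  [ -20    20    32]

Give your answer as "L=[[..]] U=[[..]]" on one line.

L=[[1,0,0],[-5,1,0],[-5,5,1]] U=[[4,-5,-5],[0,-1,1],[0,0,2]]

  r1 -= -5·r0 → [0,-1,1]
  r2 -= -5·r0 → [0,-5,7]
  r2 -= 5·r1 → [0,0,2]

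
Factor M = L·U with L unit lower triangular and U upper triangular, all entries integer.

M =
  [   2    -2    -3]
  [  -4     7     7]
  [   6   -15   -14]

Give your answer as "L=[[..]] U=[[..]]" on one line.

  r1 -= -2·r0 → [0,3,1]
  r2 -= 3·r0 → [0,-9,-5]
  r2 -= -3·r1 → [0,0,-2]

L=[[1,0,0],[-2,1,0],[3,-3,1]] U=[[2,-2,-3],[0,3,1],[0,0,-2]]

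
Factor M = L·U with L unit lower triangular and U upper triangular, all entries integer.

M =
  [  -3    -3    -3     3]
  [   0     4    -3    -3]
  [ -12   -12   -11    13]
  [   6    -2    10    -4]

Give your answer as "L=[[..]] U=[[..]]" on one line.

  r1 -= 0·r0 → [0,4,-3,-3]
  r2 -= 4·r0 → [0,0,1,1]
  r3 -= -2·r0 → [0,-8,4,2]
  r2 -= 0·r1 → [0,0,1,1]
  r3 -= -2·r1 → [0,0,-2,-4]
  r3 -= -2·r2 → [0,0,0,-2]

L=[[1,0,0,0],[0,1,0,0],[4,0,1,0],[-2,-2,-2,1]] U=[[-3,-3,-3,3],[0,4,-3,-3],[0,0,1,1],[0,0,0,-2]]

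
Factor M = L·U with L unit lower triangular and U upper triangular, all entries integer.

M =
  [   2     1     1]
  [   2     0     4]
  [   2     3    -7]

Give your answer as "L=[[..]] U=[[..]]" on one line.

L=[[1,0,0],[1,1,0],[1,-2,1]] U=[[2,1,1],[0,-1,3],[0,0,-2]]

  r1 -= 1·r0 → [0,-1,3]
  r2 -= 1·r0 → [0,2,-8]
  r2 -= -2·r1 → [0,0,-2]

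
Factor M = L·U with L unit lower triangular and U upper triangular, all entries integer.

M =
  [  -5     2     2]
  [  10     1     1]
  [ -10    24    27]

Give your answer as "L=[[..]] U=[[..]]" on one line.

  row1 -= -2·row0 → [0,5,5]
  row2 -= 2·row0 → [0,20,23]
  row2 -= 4·row1 → [0,0,3]

L=[[1,0,0],[-2,1,0],[2,4,1]] U=[[-5,2,2],[0,5,5],[0,0,3]]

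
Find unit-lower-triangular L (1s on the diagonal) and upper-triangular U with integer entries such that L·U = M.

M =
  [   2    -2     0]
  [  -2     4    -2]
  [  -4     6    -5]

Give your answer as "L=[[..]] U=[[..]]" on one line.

  r1 -= -1·r0 → [0,2,-2]
  r2 -= -2·r0 → [0,2,-5]
  r2 -= 1·r1 → [0,0,-3]

L=[[1,0,0],[-1,1,0],[-2,1,1]] U=[[2,-2,0],[0,2,-2],[0,0,-3]]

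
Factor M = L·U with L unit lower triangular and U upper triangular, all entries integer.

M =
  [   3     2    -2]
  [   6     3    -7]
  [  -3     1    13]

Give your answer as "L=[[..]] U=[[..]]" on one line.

L=[[1,0,0],[2,1,0],[-1,-3,1]] U=[[3,2,-2],[0,-1,-3],[0,0,2]]

  row1 -= 2·row0 → [0,-1,-3]
  row2 -= -1·row0 → [0,3,11]
  row2 -= -3·row1 → [0,0,2]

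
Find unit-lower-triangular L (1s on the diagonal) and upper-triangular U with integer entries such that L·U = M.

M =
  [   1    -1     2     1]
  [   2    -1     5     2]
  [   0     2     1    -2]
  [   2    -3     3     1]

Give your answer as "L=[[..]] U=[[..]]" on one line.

  row1 -= 2·row0 → [0,1,1,0]
  row2 -= 0·row0 → [0,2,1,-2]
  row3 -= 2·row0 → [0,-1,-1,-1]
  row2 -= 2·row1 → [0,0,-1,-2]
  row3 -= -1·row1 → [0,0,0,-1]
  row3 -= 0·row2 → [0,0,0,-1]

L=[[1,0,0,0],[2,1,0,0],[0,2,1,0],[2,-1,0,1]] U=[[1,-1,2,1],[0,1,1,0],[0,0,-1,-2],[0,0,0,-1]]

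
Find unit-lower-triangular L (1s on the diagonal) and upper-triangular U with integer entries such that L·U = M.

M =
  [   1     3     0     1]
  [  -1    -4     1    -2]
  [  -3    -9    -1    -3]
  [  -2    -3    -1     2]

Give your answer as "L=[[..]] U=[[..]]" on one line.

  R1 -= -1·R0 → [0,-1,1,-1]
  R2 -= -3·R0 → [0,0,-1,0]
  R3 -= -2·R0 → [0,3,-1,4]
  R2 -= 0·R1 → [0,0,-1,0]
  R3 -= -3·R1 → [0,0,2,1]
  R3 -= -2·R2 → [0,0,0,1]

L=[[1,0,0,0],[-1,1,0,0],[-3,0,1,0],[-2,-3,-2,1]] U=[[1,3,0,1],[0,-1,1,-1],[0,0,-1,0],[0,0,0,1]]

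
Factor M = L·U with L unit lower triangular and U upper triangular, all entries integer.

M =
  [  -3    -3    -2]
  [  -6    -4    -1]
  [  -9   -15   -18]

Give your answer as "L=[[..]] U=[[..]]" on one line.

  r1 -= 2·r0 → [0,2,3]
  r2 -= 3·r0 → [0,-6,-12]
  r2 -= -3·r1 → [0,0,-3]

L=[[1,0,0],[2,1,0],[3,-3,1]] U=[[-3,-3,-2],[0,2,3],[0,0,-3]]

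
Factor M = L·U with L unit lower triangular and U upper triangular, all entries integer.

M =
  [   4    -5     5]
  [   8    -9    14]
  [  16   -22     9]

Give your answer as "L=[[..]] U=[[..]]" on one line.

  R1 -= 2·R0 → [0,1,4]
  R2 -= 4·R0 → [0,-2,-11]
  R2 -= -2·R1 → [0,0,-3]

L=[[1,0,0],[2,1,0],[4,-2,1]] U=[[4,-5,5],[0,1,4],[0,0,-3]]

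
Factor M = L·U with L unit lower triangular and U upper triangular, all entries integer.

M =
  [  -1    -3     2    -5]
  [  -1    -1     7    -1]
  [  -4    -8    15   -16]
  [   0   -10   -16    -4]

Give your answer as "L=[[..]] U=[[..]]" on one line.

  R1 -= 1·R0 → [0,2,5,4]
  R2 -= 4·R0 → [0,4,7,4]
  R3 -= 0·R0 → [0,-10,-16,-4]
  R2 -= 2·R1 → [0,0,-3,-4]
  R3 -= -5·R1 → [0,0,9,16]
  R3 -= -3·R2 → [0,0,0,4]

L=[[1,0,0,0],[1,1,0,0],[4,2,1,0],[0,-5,-3,1]] U=[[-1,-3,2,-5],[0,2,5,4],[0,0,-3,-4],[0,0,0,4]]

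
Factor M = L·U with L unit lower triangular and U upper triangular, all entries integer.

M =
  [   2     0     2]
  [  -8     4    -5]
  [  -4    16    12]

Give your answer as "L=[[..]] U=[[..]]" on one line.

L=[[1,0,0],[-4,1,0],[-2,4,1]] U=[[2,0,2],[0,4,3],[0,0,4]]

  r1 -= -4·r0 → [0,4,3]
  r2 -= -2·r0 → [0,16,16]
  r2 -= 4·r1 → [0,0,4]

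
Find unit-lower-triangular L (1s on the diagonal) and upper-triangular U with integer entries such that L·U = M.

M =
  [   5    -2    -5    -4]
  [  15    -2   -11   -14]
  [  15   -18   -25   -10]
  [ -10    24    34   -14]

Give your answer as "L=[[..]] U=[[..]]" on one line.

  row1 -= 3·row0 → [0,4,4,-2]
  row2 -= 3·row0 → [0,-12,-10,2]
  row3 -= -2·row0 → [0,20,24,-22]
  row2 -= -3·row1 → [0,0,2,-4]
  row3 -= 5·row1 → [0,0,4,-12]
  row3 -= 2·row2 → [0,0,0,-4]

L=[[1,0,0,0],[3,1,0,0],[3,-3,1,0],[-2,5,2,1]] U=[[5,-2,-5,-4],[0,4,4,-2],[0,0,2,-4],[0,0,0,-4]]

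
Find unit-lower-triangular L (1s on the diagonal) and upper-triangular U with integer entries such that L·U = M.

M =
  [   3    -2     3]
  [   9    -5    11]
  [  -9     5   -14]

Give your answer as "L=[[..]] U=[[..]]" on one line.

  row1 -= 3·row0 → [0,1,2]
  row2 -= -3·row0 → [0,-1,-5]
  row2 -= -1·row1 → [0,0,-3]

L=[[1,0,0],[3,1,0],[-3,-1,1]] U=[[3,-2,3],[0,1,2],[0,0,-3]]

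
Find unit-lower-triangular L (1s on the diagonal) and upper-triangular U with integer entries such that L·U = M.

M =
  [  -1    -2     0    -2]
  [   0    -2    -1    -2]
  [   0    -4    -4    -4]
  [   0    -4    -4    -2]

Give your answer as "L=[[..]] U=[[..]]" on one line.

  R1 -= 0·R0 → [0,-2,-1,-2]
  R2 -= 0·R0 → [0,-4,-4,-4]
  R3 -= 0·R0 → [0,-4,-4,-2]
  R2 -= 2·R1 → [0,0,-2,0]
  R3 -= 2·R1 → [0,0,-2,2]
  R3 -= 1·R2 → [0,0,0,2]

L=[[1,0,0,0],[0,1,0,0],[0,2,1,0],[0,2,1,1]] U=[[-1,-2,0,-2],[0,-2,-1,-2],[0,0,-2,0],[0,0,0,2]]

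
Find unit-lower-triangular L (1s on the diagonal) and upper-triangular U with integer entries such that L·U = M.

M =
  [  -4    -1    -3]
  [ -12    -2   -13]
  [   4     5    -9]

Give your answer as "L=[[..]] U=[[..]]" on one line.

L=[[1,0,0],[3,1,0],[-1,4,1]] U=[[-4,-1,-3],[0,1,-4],[0,0,4]]

  r1 -= 3·r0 → [0,1,-4]
  r2 -= -1·r0 → [0,4,-12]
  r2 -= 4·r1 → [0,0,4]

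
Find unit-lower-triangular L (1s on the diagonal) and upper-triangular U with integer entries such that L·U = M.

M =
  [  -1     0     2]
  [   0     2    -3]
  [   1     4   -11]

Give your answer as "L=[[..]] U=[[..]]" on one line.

  row1 -= 0·row0 → [0,2,-3]
  row2 -= -1·row0 → [0,4,-9]
  row2 -= 2·row1 → [0,0,-3]

L=[[1,0,0],[0,1,0],[-1,2,1]] U=[[-1,0,2],[0,2,-3],[0,0,-3]]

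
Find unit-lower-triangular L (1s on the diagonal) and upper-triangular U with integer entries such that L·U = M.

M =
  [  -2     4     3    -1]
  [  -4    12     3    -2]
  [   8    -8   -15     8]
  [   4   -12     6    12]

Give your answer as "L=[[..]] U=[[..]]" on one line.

  row1 -= 2·row0 → [0,4,-3,0]
  row2 -= -4·row0 → [0,8,-3,4]
  row3 -= -2·row0 → [0,-4,12,10]
  row2 -= 2·row1 → [0,0,3,4]
  row3 -= -1·row1 → [0,0,9,10]
  row3 -= 3·row2 → [0,0,0,-2]

L=[[1,0,0,0],[2,1,0,0],[-4,2,1,0],[-2,-1,3,1]] U=[[-2,4,3,-1],[0,4,-3,0],[0,0,3,4],[0,0,0,-2]]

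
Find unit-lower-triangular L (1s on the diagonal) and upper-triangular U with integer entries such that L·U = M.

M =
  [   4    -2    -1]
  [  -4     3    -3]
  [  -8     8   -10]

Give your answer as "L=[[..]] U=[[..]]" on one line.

L=[[1,0,0],[-1,1,0],[-2,4,1]] U=[[4,-2,-1],[0,1,-4],[0,0,4]]

  r1 -= -1·r0 → [0,1,-4]
  r2 -= -2·r0 → [0,4,-12]
  r2 -= 4·r1 → [0,0,4]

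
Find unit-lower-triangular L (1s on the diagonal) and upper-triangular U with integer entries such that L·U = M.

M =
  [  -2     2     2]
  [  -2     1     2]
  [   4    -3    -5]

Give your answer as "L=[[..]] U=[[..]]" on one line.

L=[[1,0,0],[1,1,0],[-2,-1,1]] U=[[-2,2,2],[0,-1,0],[0,0,-1]]

  r1 -= 1·r0 → [0,-1,0]
  r2 -= -2·r0 → [0,1,-1]
  r2 -= -1·r1 → [0,0,-1]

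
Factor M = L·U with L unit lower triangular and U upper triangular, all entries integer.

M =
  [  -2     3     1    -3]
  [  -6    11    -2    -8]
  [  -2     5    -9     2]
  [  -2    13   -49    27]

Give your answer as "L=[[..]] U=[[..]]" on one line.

  r1 -= 3·r0 → [0,2,-5,1]
  r2 -= 1·r0 → [0,2,-10,5]
  r3 -= 1·r0 → [0,10,-50,30]
  r2 -= 1·r1 → [0,0,-5,4]
  r3 -= 5·r1 → [0,0,-25,25]
  r3 -= 5·r2 → [0,0,0,5]

L=[[1,0,0,0],[3,1,0,0],[1,1,1,0],[1,5,5,1]] U=[[-2,3,1,-3],[0,2,-5,1],[0,0,-5,4],[0,0,0,5]]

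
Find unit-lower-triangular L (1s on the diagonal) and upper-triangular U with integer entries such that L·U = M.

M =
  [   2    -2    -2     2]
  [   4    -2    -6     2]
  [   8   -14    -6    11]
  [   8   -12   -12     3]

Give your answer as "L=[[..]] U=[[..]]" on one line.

  r1 -= 2·r0 → [0,2,-2,-2]
  r2 -= 4·r0 → [0,-6,2,3]
  r3 -= 4·r0 → [0,-4,-4,-5]
  r2 -= -3·r1 → [0,0,-4,-3]
  r3 -= -2·r1 → [0,0,-8,-9]
  r3 -= 2·r2 → [0,0,0,-3]

L=[[1,0,0,0],[2,1,0,0],[4,-3,1,0],[4,-2,2,1]] U=[[2,-2,-2,2],[0,2,-2,-2],[0,0,-4,-3],[0,0,0,-3]]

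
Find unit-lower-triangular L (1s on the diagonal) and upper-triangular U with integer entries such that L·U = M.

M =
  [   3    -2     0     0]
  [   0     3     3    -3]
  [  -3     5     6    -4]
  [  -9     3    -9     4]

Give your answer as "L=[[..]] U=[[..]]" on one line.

L=[[1,0,0,0],[0,1,0,0],[-1,1,1,0],[-3,-1,-2,1]] U=[[3,-2,0,0],[0,3,3,-3],[0,0,3,-1],[0,0,0,-1]]

  R1 -= 0·R0 → [0,3,3,-3]
  R2 -= -1·R0 → [0,3,6,-4]
  R3 -= -3·R0 → [0,-3,-9,4]
  R2 -= 1·R1 → [0,0,3,-1]
  R3 -= -1·R1 → [0,0,-6,1]
  R3 -= -2·R2 → [0,0,0,-1]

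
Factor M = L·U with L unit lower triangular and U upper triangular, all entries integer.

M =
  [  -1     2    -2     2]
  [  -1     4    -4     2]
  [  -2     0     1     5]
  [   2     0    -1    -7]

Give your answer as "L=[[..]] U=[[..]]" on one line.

L=[[1,0,0,0],[1,1,0,0],[2,-2,1,0],[-2,2,-1,1]] U=[[-1,2,-2,2],[0,2,-2,0],[0,0,1,1],[0,0,0,-2]]

  R1 -= 1·R0 → [0,2,-2,0]
  R2 -= 2·R0 → [0,-4,5,1]
  R3 -= -2·R0 → [0,4,-5,-3]
  R2 -= -2·R1 → [0,0,1,1]
  R3 -= 2·R1 → [0,0,-1,-3]
  R3 -= -1·R2 → [0,0,0,-2]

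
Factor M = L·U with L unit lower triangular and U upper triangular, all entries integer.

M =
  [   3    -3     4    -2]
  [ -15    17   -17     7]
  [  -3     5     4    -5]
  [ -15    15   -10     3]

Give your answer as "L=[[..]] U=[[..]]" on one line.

  r1 -= -5·r0 → [0,2,3,-3]
  r2 -= -1·r0 → [0,2,8,-7]
  r3 -= -5·r0 → [0,0,10,-7]
  r2 -= 1·r1 → [0,0,5,-4]
  r3 -= 0·r1 → [0,0,10,-7]
  r3 -= 2·r2 → [0,0,0,1]

L=[[1,0,0,0],[-5,1,0,0],[-1,1,1,0],[-5,0,2,1]] U=[[3,-3,4,-2],[0,2,3,-3],[0,0,5,-4],[0,0,0,1]]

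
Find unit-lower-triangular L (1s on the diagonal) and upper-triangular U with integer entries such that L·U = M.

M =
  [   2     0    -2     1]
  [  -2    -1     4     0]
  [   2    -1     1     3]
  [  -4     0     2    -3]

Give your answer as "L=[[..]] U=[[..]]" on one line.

  row1 -= -1·row0 → [0,-1,2,1]
  row2 -= 1·row0 → [0,-1,3,2]
  row3 -= -2·row0 → [0,0,-2,-1]
  row2 -= 1·row1 → [0,0,1,1]
  row3 -= 0·row1 → [0,0,-2,-1]
  row3 -= -2·row2 → [0,0,0,1]

L=[[1,0,0,0],[-1,1,0,0],[1,1,1,0],[-2,0,-2,1]] U=[[2,0,-2,1],[0,-1,2,1],[0,0,1,1],[0,0,0,1]]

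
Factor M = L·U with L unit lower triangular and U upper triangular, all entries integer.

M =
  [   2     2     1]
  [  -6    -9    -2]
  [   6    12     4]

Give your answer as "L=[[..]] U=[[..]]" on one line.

  row1 -= -3·row0 → [0,-3,1]
  row2 -= 3·row0 → [0,6,1]
  row2 -= -2·row1 → [0,0,3]

L=[[1,0,0],[-3,1,0],[3,-2,1]] U=[[2,2,1],[0,-3,1],[0,0,3]]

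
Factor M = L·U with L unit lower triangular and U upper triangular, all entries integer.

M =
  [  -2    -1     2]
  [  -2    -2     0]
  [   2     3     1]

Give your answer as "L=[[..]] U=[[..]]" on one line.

L=[[1,0,0],[1,1,0],[-1,-2,1]] U=[[-2,-1,2],[0,-1,-2],[0,0,-1]]

  r1 -= 1·r0 → [0,-1,-2]
  r2 -= -1·r0 → [0,2,3]
  r2 -= -2·r1 → [0,0,-1]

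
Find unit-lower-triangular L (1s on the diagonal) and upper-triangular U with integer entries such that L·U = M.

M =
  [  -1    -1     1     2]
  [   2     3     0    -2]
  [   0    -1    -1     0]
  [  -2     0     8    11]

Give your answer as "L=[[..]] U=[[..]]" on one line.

  row1 -= -2·row0 → [0,1,2,2]
  row2 -= 0·row0 → [0,-1,-1,0]
  row3 -= 2·row0 → [0,2,6,7]
  row2 -= -1·row1 → [0,0,1,2]
  row3 -= 2·row1 → [0,0,2,3]
  row3 -= 2·row2 → [0,0,0,-1]

L=[[1,0,0,0],[-2,1,0,0],[0,-1,1,0],[2,2,2,1]] U=[[-1,-1,1,2],[0,1,2,2],[0,0,1,2],[0,0,0,-1]]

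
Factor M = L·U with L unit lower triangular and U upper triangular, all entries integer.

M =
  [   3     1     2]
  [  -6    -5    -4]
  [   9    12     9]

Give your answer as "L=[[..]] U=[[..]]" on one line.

  row1 -= -2·row0 → [0,-3,0]
  row2 -= 3·row0 → [0,9,3]
  row2 -= -3·row1 → [0,0,3]

L=[[1,0,0],[-2,1,0],[3,-3,1]] U=[[3,1,2],[0,-3,0],[0,0,3]]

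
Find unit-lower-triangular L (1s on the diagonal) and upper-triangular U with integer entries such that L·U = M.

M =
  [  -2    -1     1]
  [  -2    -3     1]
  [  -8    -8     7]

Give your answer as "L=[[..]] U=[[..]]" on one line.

L=[[1,0,0],[1,1,0],[4,2,1]] U=[[-2,-1,1],[0,-2,0],[0,0,3]]

  row1 -= 1·row0 → [0,-2,0]
  row2 -= 4·row0 → [0,-4,3]
  row2 -= 2·row1 → [0,0,3]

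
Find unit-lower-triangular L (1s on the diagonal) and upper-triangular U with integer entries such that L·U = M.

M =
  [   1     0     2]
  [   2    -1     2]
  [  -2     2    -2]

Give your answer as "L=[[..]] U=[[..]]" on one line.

L=[[1,0,0],[2,1,0],[-2,-2,1]] U=[[1,0,2],[0,-1,-2],[0,0,-2]]

  row1 -= 2·row0 → [0,-1,-2]
  row2 -= -2·row0 → [0,2,2]
  row2 -= -2·row1 → [0,0,-2]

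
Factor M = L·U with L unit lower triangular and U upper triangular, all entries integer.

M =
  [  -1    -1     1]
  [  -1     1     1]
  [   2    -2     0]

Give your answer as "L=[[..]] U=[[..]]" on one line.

  R1 -= 1·R0 → [0,2,0]
  R2 -= -2·R0 → [0,-4,2]
  R2 -= -2·R1 → [0,0,2]

L=[[1,0,0],[1,1,0],[-2,-2,1]] U=[[-1,-1,1],[0,2,0],[0,0,2]]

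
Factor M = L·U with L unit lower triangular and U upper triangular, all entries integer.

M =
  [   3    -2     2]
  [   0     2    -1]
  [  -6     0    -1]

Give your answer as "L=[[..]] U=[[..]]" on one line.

  r1 -= 0·r0 → [0,2,-1]
  r2 -= -2·r0 → [0,-4,3]
  r2 -= -2·r1 → [0,0,1]

L=[[1,0,0],[0,1,0],[-2,-2,1]] U=[[3,-2,2],[0,2,-1],[0,0,1]]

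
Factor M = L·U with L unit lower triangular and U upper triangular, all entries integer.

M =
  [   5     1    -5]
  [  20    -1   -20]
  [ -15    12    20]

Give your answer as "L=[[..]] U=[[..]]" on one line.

L=[[1,0,0],[4,1,0],[-3,-3,1]] U=[[5,1,-5],[0,-5,0],[0,0,5]]

  R1 -= 4·R0 → [0,-5,0]
  R2 -= -3·R0 → [0,15,5]
  R2 -= -3·R1 → [0,0,5]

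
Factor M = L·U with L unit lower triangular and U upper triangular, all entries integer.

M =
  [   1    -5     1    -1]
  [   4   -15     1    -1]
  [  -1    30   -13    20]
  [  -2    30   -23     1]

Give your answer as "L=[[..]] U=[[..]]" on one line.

  R1 -= 4·R0 → [0,5,-3,3]
  R2 -= -1·R0 → [0,25,-12,19]
  R3 -= -2·R0 → [0,20,-21,-1]
  R2 -= 5·R1 → [0,0,3,4]
  R3 -= 4·R1 → [0,0,-9,-13]
  R3 -= -3·R2 → [0,0,0,-1]

L=[[1,0,0,0],[4,1,0,0],[-1,5,1,0],[-2,4,-3,1]] U=[[1,-5,1,-1],[0,5,-3,3],[0,0,3,4],[0,0,0,-1]]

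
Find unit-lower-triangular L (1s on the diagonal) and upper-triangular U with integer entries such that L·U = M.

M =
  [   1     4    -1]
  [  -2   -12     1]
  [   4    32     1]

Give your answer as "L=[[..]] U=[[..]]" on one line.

  r1 -= -2·r0 → [0,-4,-1]
  r2 -= 4·r0 → [0,16,5]
  r2 -= -4·r1 → [0,0,1]

L=[[1,0,0],[-2,1,0],[4,-4,1]] U=[[1,4,-1],[0,-4,-1],[0,0,1]]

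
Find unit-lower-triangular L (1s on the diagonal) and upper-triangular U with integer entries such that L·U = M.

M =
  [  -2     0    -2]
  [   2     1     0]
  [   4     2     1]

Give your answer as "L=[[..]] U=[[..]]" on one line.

  r1 -= -1·r0 → [0,1,-2]
  r2 -= -2·r0 → [0,2,-3]
  r2 -= 2·r1 → [0,0,1]

L=[[1,0,0],[-1,1,0],[-2,2,1]] U=[[-2,0,-2],[0,1,-2],[0,0,1]]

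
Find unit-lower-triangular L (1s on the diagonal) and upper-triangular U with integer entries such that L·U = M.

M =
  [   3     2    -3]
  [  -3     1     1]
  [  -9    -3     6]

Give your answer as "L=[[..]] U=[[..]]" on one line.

L=[[1,0,0],[-1,1,0],[-3,1,1]] U=[[3,2,-3],[0,3,-2],[0,0,-1]]

  R1 -= -1·R0 → [0,3,-2]
  R2 -= -3·R0 → [0,3,-3]
  R2 -= 1·R1 → [0,0,-1]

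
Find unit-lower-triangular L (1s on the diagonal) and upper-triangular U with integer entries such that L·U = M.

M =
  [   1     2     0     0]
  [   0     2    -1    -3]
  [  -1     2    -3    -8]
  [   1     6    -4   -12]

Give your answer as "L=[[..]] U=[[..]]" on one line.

L=[[1,0,0,0],[0,1,0,0],[-1,2,1,0],[1,2,2,1]] U=[[1,2,0,0],[0,2,-1,-3],[0,0,-1,-2],[0,0,0,-2]]

  R1 -= 0·R0 → [0,2,-1,-3]
  R2 -= -1·R0 → [0,4,-3,-8]
  R3 -= 1·R0 → [0,4,-4,-12]
  R2 -= 2·R1 → [0,0,-1,-2]
  R3 -= 2·R1 → [0,0,-2,-6]
  R3 -= 2·R2 → [0,0,0,-2]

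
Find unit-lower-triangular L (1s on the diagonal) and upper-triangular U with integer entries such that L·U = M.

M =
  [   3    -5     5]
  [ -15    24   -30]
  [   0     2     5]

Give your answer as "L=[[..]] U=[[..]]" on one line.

L=[[1,0,0],[-5,1,0],[0,-2,1]] U=[[3,-5,5],[0,-1,-5],[0,0,-5]]

  r1 -= -5·r0 → [0,-1,-5]
  r2 -= 0·r0 → [0,2,5]
  r2 -= -2·r1 → [0,0,-5]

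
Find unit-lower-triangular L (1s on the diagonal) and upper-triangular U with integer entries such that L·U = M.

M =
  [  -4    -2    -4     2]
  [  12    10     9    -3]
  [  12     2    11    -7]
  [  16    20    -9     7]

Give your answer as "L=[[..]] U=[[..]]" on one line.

L=[[1,0,0,0],[-3,1,0,0],[-3,-1,1,0],[-4,3,4,1]] U=[[-4,-2,-4,2],[0,4,-3,3],[0,0,-4,2],[0,0,0,-2]]

  row1 -= -3·row0 → [0,4,-3,3]
  row2 -= -3·row0 → [0,-4,-1,-1]
  row3 -= -4·row0 → [0,12,-25,15]
  row2 -= -1·row1 → [0,0,-4,2]
  row3 -= 3·row1 → [0,0,-16,6]
  row3 -= 4·row2 → [0,0,0,-2]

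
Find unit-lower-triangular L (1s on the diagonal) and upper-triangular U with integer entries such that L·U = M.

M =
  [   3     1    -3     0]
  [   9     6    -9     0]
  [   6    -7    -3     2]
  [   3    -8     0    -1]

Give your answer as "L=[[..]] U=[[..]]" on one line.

  row1 -= 3·row0 → [0,3,0,0]
  row2 -= 2·row0 → [0,-9,3,2]
  row3 -= 1·row0 → [0,-9,3,-1]
  row2 -= -3·row1 → [0,0,3,2]
  row3 -= -3·row1 → [0,0,3,-1]
  row3 -= 1·row2 → [0,0,0,-3]

L=[[1,0,0,0],[3,1,0,0],[2,-3,1,0],[1,-3,1,1]] U=[[3,1,-3,0],[0,3,0,0],[0,0,3,2],[0,0,0,-3]]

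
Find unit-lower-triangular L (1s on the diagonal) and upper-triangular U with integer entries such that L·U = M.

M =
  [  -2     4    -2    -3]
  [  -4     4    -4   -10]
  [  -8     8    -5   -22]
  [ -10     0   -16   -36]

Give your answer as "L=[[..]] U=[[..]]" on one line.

L=[[1,0,0,0],[2,1,0,0],[4,2,1,0],[5,5,-2,1]] U=[[-2,4,-2,-3],[0,-4,0,-4],[0,0,3,-2],[0,0,0,-5]]

  row1 -= 2·row0 → [0,-4,0,-4]
  row2 -= 4·row0 → [0,-8,3,-10]
  row3 -= 5·row0 → [0,-20,-6,-21]
  row2 -= 2·row1 → [0,0,3,-2]
  row3 -= 5·row1 → [0,0,-6,-1]
  row3 -= -2·row2 → [0,0,0,-5]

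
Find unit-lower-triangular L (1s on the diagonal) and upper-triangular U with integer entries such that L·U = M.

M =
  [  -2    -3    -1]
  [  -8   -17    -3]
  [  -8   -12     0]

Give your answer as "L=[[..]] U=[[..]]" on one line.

  r1 -= 4·r0 → [0,-5,1]
  r2 -= 4·r0 → [0,0,4]
  r2 -= 0·r1 → [0,0,4]

L=[[1,0,0],[4,1,0],[4,0,1]] U=[[-2,-3,-1],[0,-5,1],[0,0,4]]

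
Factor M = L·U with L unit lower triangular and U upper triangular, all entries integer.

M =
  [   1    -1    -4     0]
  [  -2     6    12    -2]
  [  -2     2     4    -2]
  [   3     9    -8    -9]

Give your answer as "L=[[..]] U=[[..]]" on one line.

L=[[1,0,0,0],[-2,1,0,0],[-2,0,1,0],[3,3,2,1]] U=[[1,-1,-4,0],[0,4,4,-2],[0,0,-4,-2],[0,0,0,1]]

  row1 -= -2·row0 → [0,4,4,-2]
  row2 -= -2·row0 → [0,0,-4,-2]
  row3 -= 3·row0 → [0,12,4,-9]
  row2 -= 0·row1 → [0,0,-4,-2]
  row3 -= 3·row1 → [0,0,-8,-3]
  row3 -= 2·row2 → [0,0,0,1]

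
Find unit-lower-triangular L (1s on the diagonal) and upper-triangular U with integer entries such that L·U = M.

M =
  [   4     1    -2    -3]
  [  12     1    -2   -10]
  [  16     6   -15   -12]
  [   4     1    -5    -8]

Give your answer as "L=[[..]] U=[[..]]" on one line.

L=[[1,0,0,0],[3,1,0,0],[4,-1,1,0],[1,0,1,1]] U=[[4,1,-2,-3],[0,-2,4,-1],[0,0,-3,-1],[0,0,0,-4]]

  R1 -= 3·R0 → [0,-2,4,-1]
  R2 -= 4·R0 → [0,2,-7,0]
  R3 -= 1·R0 → [0,0,-3,-5]
  R2 -= -1·R1 → [0,0,-3,-1]
  R3 -= 0·R1 → [0,0,-3,-5]
  R3 -= 1·R2 → [0,0,0,-4]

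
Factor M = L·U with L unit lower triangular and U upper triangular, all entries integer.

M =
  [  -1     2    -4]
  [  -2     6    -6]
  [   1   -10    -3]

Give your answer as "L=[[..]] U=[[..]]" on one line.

  R1 -= 2·R0 → [0,2,2]
  R2 -= -1·R0 → [0,-8,-7]
  R2 -= -4·R1 → [0,0,1]

L=[[1,0,0],[2,1,0],[-1,-4,1]] U=[[-1,2,-4],[0,2,2],[0,0,1]]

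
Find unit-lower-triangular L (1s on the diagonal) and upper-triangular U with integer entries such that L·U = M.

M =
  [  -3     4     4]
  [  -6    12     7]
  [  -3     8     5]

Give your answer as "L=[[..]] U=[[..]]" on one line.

L=[[1,0,0],[2,1,0],[1,1,1]] U=[[-3,4,4],[0,4,-1],[0,0,2]]

  row1 -= 2·row0 → [0,4,-1]
  row2 -= 1·row0 → [0,4,1]
  row2 -= 1·row1 → [0,0,2]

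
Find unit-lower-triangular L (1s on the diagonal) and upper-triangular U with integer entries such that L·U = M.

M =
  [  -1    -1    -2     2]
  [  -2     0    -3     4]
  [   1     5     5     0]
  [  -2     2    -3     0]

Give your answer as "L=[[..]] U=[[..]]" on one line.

L=[[1,0,0,0],[2,1,0,0],[-1,2,1,0],[2,2,-1,1]] U=[[-1,-1,-2,2],[0,2,1,0],[0,0,1,2],[0,0,0,-2]]

  R1 -= 2·R0 → [0,2,1,0]
  R2 -= -1·R0 → [0,4,3,2]
  R3 -= 2·R0 → [0,4,1,-4]
  R2 -= 2·R1 → [0,0,1,2]
  R3 -= 2·R1 → [0,0,-1,-4]
  R3 -= -1·R2 → [0,0,0,-2]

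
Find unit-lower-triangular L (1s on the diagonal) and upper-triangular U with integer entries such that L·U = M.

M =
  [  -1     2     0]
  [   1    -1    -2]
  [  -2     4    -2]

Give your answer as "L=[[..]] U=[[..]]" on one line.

L=[[1,0,0],[-1,1,0],[2,0,1]] U=[[-1,2,0],[0,1,-2],[0,0,-2]]

  R1 -= -1·R0 → [0,1,-2]
  R2 -= 2·R0 → [0,0,-2]
  R2 -= 0·R1 → [0,0,-2]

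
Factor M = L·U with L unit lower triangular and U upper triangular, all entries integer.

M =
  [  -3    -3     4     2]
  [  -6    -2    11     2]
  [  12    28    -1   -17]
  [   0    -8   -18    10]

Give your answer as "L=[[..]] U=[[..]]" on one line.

  R1 -= 2·R0 → [0,4,3,-2]
  R2 -= -4·R0 → [0,16,15,-9]
  R3 -= 0·R0 → [0,-8,-18,10]
  R2 -= 4·R1 → [0,0,3,-1]
  R3 -= -2·R1 → [0,0,-12,6]
  R3 -= -4·R2 → [0,0,0,2]

L=[[1,0,0,0],[2,1,0,0],[-4,4,1,0],[0,-2,-4,1]] U=[[-3,-3,4,2],[0,4,3,-2],[0,0,3,-1],[0,0,0,2]]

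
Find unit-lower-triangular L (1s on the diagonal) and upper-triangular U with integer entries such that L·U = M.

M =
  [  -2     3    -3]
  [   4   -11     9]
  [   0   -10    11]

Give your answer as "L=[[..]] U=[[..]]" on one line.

L=[[1,0,0],[-2,1,0],[0,2,1]] U=[[-2,3,-3],[0,-5,3],[0,0,5]]

  R1 -= -2·R0 → [0,-5,3]
  R2 -= 0·R0 → [0,-10,11]
  R2 -= 2·R1 → [0,0,5]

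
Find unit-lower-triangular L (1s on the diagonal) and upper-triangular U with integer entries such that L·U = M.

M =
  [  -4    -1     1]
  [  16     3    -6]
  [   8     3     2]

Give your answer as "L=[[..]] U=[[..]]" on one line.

  r1 -= -4·r0 → [0,-1,-2]
  r2 -= -2·r0 → [0,1,4]
  r2 -= -1·r1 → [0,0,2]

L=[[1,0,0],[-4,1,0],[-2,-1,1]] U=[[-4,-1,1],[0,-1,-2],[0,0,2]]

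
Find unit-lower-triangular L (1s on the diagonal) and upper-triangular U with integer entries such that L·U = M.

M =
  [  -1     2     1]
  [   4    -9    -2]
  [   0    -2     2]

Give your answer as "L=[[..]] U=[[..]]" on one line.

  row1 -= -4·row0 → [0,-1,2]
  row2 -= 0·row0 → [0,-2,2]
  row2 -= 2·row1 → [0,0,-2]

L=[[1,0,0],[-4,1,0],[0,2,1]] U=[[-1,2,1],[0,-1,2],[0,0,-2]]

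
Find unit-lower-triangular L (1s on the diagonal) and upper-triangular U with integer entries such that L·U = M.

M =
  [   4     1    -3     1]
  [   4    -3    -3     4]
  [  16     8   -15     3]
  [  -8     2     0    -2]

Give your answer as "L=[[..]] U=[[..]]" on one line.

L=[[1,0,0,0],[1,1,0,0],[4,-1,1,0],[-2,-1,2,1]] U=[[4,1,-3,1],[0,-4,0,3],[0,0,-3,2],[0,0,0,-1]]

  R1 -= 1·R0 → [0,-4,0,3]
  R2 -= 4·R0 → [0,4,-3,-1]
  R3 -= -2·R0 → [0,4,-6,0]
  R2 -= -1·R1 → [0,0,-3,2]
  R3 -= -1·R1 → [0,0,-6,3]
  R3 -= 2·R2 → [0,0,0,-1]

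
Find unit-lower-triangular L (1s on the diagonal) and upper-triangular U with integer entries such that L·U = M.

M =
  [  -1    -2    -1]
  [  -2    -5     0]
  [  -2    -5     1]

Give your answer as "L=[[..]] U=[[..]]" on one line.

  R1 -= 2·R0 → [0,-1,2]
  R2 -= 2·R0 → [0,-1,3]
  R2 -= 1·R1 → [0,0,1]

L=[[1,0,0],[2,1,0],[2,1,1]] U=[[-1,-2,-1],[0,-1,2],[0,0,1]]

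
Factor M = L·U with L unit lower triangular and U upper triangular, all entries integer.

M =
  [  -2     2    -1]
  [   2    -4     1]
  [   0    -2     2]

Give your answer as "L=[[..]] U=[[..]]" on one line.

L=[[1,0,0],[-1,1,0],[0,1,1]] U=[[-2,2,-1],[0,-2,0],[0,0,2]]

  row1 -= -1·row0 → [0,-2,0]
  row2 -= 0·row0 → [0,-2,2]
  row2 -= 1·row1 → [0,0,2]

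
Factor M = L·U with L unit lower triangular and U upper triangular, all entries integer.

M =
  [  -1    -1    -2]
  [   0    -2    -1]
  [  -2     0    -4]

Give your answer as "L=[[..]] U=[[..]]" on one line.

L=[[1,0,0],[0,1,0],[2,-1,1]] U=[[-1,-1,-2],[0,-2,-1],[0,0,-1]]

  r1 -= 0·r0 → [0,-2,-1]
  r2 -= 2·r0 → [0,2,0]
  r2 -= -1·r1 → [0,0,-1]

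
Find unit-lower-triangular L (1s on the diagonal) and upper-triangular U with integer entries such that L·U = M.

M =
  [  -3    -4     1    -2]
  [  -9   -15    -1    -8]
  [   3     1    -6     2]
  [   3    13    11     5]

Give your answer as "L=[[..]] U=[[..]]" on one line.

  row1 -= 3·row0 → [0,-3,-4,-2]
  row2 -= -1·row0 → [0,-3,-5,0]
  row3 -= -1·row0 → [0,9,12,3]
  row2 -= 1·row1 → [0,0,-1,2]
  row3 -= -3·row1 → [0,0,0,-3]
  row3 -= 0·row2 → [0,0,0,-3]

L=[[1,0,0,0],[3,1,0,0],[-1,1,1,0],[-1,-3,0,1]] U=[[-3,-4,1,-2],[0,-3,-4,-2],[0,0,-1,2],[0,0,0,-3]]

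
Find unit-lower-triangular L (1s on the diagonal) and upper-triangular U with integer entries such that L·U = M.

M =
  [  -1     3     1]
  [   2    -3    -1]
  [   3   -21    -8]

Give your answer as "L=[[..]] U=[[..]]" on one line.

L=[[1,0,0],[-2,1,0],[-3,-4,1]] U=[[-1,3,1],[0,3,1],[0,0,-1]]

  r1 -= -2·r0 → [0,3,1]
  r2 -= -3·r0 → [0,-12,-5]
  r2 -= -4·r1 → [0,0,-1]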